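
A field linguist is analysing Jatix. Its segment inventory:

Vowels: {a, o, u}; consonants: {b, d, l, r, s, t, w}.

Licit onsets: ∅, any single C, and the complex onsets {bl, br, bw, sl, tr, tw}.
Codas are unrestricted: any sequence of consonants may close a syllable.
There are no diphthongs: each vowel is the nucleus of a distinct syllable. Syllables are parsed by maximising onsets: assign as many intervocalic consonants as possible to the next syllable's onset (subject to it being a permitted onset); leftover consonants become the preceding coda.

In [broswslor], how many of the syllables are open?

0

Vowels present: o, o; each is a nucleus, giving 2 syllables.
/o…o/ gap (V1→V2): cluster /swsl/ — the longest permitted-onset suffix is /sl/; onset = /sl/, preceding coda = /sw/.
Result: brosw.slor.
Classifying each syllable: /brosw/ (closed), /slor/ (closed).
Open syllables: 0.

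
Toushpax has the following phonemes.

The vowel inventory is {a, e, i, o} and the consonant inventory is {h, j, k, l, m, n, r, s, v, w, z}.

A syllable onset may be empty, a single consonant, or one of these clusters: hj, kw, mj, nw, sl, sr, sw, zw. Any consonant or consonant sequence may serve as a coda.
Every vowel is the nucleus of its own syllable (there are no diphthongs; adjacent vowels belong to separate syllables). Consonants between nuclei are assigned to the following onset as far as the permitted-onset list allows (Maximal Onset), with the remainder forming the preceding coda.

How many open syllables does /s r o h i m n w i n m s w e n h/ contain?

1

Nuclei (vowels): o, i, i, e → 4 syllables.
σ1/σ2 boundary: just /h/ — single C goes to the following onset.
σ2/σ3 boundary: /mnw/ splits as /m/ + /nw/ (/nw/ is the longest suffix that is a licit onset).
σ3/σ4 boundary: /nmsw/ splits as /nm/ + /sw/ (/sw/ is the longest suffix that is a licit onset).
So the parse is sro.him.nwinm.swenh.
Classifying each syllable: /sro/ (open), /him/ (closed), /nwinm/ (closed), /swenh/ (closed).
Open syllables: 1.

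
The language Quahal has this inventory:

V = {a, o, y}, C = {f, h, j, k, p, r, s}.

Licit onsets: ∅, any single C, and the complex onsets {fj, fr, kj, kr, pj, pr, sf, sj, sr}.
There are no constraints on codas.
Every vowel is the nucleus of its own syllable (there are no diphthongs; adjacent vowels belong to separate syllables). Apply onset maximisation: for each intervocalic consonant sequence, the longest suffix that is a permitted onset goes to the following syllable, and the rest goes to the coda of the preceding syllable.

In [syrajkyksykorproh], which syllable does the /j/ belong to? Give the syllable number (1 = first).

Vowels present: y, a, y, y, o, o; each is a nucleus, giving 6 syllables.
σ1/σ2 boundary: /r/ is a single consonant, so it becomes the next onset.
σ2/σ3 boundary: /jk/ splits as /j/ + /k/ (/k/ is the longest suffix that is a licit onset).
σ3/σ4 boundary: /ks/; trying suffixes from longest down, /s/ is the first permitted one, so coda /k/ | onset /s/.
σ4/σ5 boundary: /k/ → onset of the next syllable (single consonants are always licit onsets).
σ5/σ6 boundary: /rpr/ — longest licit onset from the right is /pr/, leaving /r/ as coda.
Putting it together: sy.raj.kyk.sy.kor.proh.
The /j/ is in the coda of syllable 2 (/raj/).

2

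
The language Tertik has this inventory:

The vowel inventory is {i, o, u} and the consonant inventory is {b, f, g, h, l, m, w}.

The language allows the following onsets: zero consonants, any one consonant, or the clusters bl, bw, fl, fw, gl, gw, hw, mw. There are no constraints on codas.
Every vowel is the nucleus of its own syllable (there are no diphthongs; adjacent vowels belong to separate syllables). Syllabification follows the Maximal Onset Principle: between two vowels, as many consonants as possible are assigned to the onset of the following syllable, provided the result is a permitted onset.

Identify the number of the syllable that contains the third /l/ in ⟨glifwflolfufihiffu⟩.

The vowels are i, o, u, i, i, u — 6 nuclei, so 6 syllables.
σ1/σ2 boundary: /fwfl/; trying suffixes from longest down, /fl/ is the first permitted one, so coda /fw/ | onset /fl/.
σ2/σ3 boundary: cluster /lf/ — the longest permitted-onset suffix is /f/; onset = /f/, preceding coda = /l/.
σ3/σ4 boundary: just /f/ — single C goes to the following onset.
σ4/σ5 boundary: /h/ → onset of the next syllable (single consonants are always licit onsets).
σ5/σ6 boundary: /ff/ — longest licit onset from the right is /f/, leaving /f/ as coda.
Syllabification: glifw.flol.fu.fi.hif.fu.
The third /l/ is in the coda of syllable 2 (/flol/).

2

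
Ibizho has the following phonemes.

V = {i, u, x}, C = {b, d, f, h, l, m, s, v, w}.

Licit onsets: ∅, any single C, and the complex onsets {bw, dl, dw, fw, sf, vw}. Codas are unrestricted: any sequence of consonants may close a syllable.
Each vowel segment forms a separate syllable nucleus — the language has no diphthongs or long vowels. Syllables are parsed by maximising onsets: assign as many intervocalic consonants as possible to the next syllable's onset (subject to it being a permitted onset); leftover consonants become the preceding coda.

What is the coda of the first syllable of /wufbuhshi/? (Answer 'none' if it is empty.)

Vowels present: u, u, i; each is a nucleus, giving 3 syllables.
Between /u/ (V1) and /u/ (V2): /fb/ — longest licit onset from the right is /b/, leaving /f/ as coda.
Between /u/ (V2) and /i/ (V3): /hsh/; trying suffixes from longest down, /h/ is the first permitted one, so coda /hs/ | onset /h/.
Syllabification: wuf.buhs.hi.
Syllable 1 is /wuf/: onset /w/, nucleus /u/, coda /f/.

f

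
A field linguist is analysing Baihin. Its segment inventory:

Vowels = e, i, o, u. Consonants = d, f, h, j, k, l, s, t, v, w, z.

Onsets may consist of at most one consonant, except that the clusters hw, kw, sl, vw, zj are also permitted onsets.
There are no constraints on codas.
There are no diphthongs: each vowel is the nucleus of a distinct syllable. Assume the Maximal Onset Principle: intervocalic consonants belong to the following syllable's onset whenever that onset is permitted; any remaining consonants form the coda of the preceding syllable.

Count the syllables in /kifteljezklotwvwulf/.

5

Vowels present: i, e, e, o, u; each is a nucleus, giving 5 syllables.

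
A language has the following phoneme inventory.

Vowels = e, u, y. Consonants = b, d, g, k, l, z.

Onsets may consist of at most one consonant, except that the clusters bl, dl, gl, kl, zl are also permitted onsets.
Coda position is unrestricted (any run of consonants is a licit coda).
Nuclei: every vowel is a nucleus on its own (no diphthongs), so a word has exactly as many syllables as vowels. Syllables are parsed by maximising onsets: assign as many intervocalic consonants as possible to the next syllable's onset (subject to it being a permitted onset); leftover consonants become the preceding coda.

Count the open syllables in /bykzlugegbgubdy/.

Vowels present: y, u, e, u, y; each is a nucleus, giving 5 syllables.
σ1/σ2 boundary: cluster /kzl/ — the longest permitted-onset suffix is /zl/; onset = /zl/, preceding coda = /k/.
σ2/σ3 boundary: /g/ is a single consonant, so it becomes the next onset.
σ3/σ4 boundary: /gbg/ splits as /gb/ + /g/ (/g/ is the longest suffix that is a licit onset).
σ4/σ5 boundary: /bd/; trying suffixes from longest down, /d/ is the first permitted one, so coda /b/ | onset /d/.
Syllabification: byk.zlu.gegb.gub.dy.
Classifying each syllable: /byk/ (closed), /zlu/ (open), /gegb/ (closed), /gub/ (closed), /dy/ (open).
Open syllables: 2.

2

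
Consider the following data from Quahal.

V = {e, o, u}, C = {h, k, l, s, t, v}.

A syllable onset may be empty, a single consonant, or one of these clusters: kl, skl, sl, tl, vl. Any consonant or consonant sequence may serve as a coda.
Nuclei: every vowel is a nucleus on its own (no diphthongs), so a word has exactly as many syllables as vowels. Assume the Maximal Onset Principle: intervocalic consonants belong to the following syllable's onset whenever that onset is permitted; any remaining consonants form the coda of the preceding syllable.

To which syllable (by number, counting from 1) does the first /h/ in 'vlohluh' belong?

Vowels present: o, u; each is a nucleus, giving 2 syllables.
/o…u/ gap (V1→V2): /hl/ — longest licit onset from the right is /l/, leaving /h/ as coda.
Putting it together: vloh.luh.
The first /h/ is in the coda of syllable 1 (/vloh/).

1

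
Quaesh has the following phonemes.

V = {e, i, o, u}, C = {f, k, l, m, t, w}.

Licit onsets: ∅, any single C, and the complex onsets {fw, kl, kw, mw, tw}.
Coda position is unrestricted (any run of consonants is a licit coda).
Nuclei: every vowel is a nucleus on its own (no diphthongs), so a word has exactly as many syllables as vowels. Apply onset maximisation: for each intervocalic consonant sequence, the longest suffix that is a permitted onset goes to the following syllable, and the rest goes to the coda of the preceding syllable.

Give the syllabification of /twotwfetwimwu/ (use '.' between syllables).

twotw.fe.twi.mwu

Nuclei (vowels): o, e, i, u → 4 syllables.
V1 /o/ – V2 /e/: /twf/ splits as /tw/ + /f/ (/f/ is the longest suffix that is a licit onset).
V2 /e/ – V3 /i/: /tw/ is a licit onset in full, so it all attaches to the next syllable.
V3 /i/ – V4 /u/: /mw/ is a licit onset in full, so it all attaches to the next syllable.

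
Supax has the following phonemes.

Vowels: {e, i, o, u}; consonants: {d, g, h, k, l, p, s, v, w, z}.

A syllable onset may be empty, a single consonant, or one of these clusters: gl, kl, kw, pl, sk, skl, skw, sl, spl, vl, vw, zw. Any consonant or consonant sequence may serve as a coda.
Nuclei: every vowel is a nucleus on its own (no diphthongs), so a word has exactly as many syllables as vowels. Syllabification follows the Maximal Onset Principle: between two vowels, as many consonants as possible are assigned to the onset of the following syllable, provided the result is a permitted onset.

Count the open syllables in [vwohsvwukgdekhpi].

1

Vowels present: o, u, e, i; each is a nucleus, giving 4 syllables.
/o…u/ gap (V1→V2): cluster /hsvw/ — the longest permitted-onset suffix is /vw/; onset = /vw/, preceding coda = /hs/.
/u…e/ gap (V2→V3): /kgd/ — longest licit onset from the right is /d/, leaving /kg/ as coda.
/e…i/ gap (V3→V4): /khp/ — longest licit onset from the right is /p/, leaving /kh/ as coda.
Putting it together: vwohs.vwukg.dekh.pi.
Classifying each syllable: /vwohs/ (closed), /vwukg/ (closed), /dekh/ (closed), /pi/ (open).
Open syllables: 1.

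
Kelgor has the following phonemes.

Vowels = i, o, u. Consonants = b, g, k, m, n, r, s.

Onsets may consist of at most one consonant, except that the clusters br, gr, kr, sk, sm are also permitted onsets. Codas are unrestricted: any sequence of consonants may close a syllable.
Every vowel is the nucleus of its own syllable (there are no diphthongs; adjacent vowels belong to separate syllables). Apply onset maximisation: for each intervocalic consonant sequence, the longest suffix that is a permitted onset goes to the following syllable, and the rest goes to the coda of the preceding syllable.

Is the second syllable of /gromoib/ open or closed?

Nuclei (vowels): o, o, i → 3 syllables.
σ1/σ2 boundary: just /m/ — single C goes to the following onset.
σ2/σ3 boundary: no consonants, so the boundary falls immediately after /o/.
Putting it together: gro.mo.ib.
Syllable 2 is /mo/; it ends in its nucleus with no coda, so it is open.

open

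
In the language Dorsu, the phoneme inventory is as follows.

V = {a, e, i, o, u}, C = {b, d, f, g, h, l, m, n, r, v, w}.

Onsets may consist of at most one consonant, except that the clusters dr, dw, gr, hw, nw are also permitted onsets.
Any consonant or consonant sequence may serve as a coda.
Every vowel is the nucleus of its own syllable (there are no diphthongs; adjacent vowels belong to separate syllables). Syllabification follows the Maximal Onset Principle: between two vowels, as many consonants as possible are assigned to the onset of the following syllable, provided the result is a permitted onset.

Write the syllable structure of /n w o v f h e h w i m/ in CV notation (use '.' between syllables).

Vowels present: o, e, i; each is a nucleus, giving 3 syllables.
Between /o/ (V1) and /e/ (V2): cluster /vfh/ — the longest permitted-onset suffix is /h/; onset = /h/, preceding coda = /vf/.
Between /e/ (V2) and /i/ (V3): /hw/ is a licit onset in full, so it all attaches to the next syllable.
Putting it together: nwovf.he.hwim.
Mapping each syllable to C/V: /nwovf/ → CCVCC, /he/ → CV, /hwim/ → CCVC.

CCVCC.CV.CCVC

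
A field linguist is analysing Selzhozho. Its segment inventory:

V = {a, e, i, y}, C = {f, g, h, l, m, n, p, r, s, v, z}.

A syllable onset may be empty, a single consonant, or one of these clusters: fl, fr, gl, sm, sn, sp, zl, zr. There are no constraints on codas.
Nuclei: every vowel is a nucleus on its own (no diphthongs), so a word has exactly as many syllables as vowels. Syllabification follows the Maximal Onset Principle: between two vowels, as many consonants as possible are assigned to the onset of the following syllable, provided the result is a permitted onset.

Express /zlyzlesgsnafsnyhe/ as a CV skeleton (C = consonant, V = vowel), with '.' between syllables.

CCV.CCVCC.CCVC.CCV.CV

Nuclei (vowels): y, e, a, y, e → 5 syllables.
V1 /y/ – V2 /e/: cluster /zl/ — /zl/ is itself a permitted onset, so the whole cluster goes right; preceding coda = ∅.
V2 /e/ – V3 /a/: /sgsn/; trying suffixes from longest down, /sn/ is the first permitted one, so coda /sg/ | onset /sn/.
V3 /a/ – V4 /y/: /fsn/ — longest licit onset from the right is /sn/, leaving /f/ as coda.
V4 /y/ – V5 /e/: /h/ → onset of the next syllable (single consonants are always licit onsets).
Putting it together: zly.zlesg.snaf.sny.he.
Mapping each syllable to C/V: /zly/ → CCV, /zlesg/ → CCVCC, /snaf/ → CCVC, /sny/ → CCV, /he/ → CV.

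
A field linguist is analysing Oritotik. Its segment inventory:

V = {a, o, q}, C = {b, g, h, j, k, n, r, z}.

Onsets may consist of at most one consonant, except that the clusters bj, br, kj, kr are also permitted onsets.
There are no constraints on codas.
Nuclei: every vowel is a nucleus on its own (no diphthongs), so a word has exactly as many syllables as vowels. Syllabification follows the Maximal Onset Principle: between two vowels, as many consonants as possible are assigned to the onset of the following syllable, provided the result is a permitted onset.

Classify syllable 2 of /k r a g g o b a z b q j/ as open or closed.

The vowels are a, o, a, q — 4 nuclei, so 4 syllables.
Between /a/ (V1) and /o/ (V2): cluster /gg/ — the longest permitted-onset suffix is /g/; onset = /g/, preceding coda = /g/.
Between /o/ (V2) and /a/ (V3): just /b/ — single C goes to the following onset.
Between /a/ (V3) and /q/ (V4): /zb/ splits as /z/ + /b/ (/b/ is the longest suffix that is a licit onset).
Putting it together: krag.go.baz.bqj.
Syllable 2 is /go/; it ends in its nucleus with no coda, so it is open.

open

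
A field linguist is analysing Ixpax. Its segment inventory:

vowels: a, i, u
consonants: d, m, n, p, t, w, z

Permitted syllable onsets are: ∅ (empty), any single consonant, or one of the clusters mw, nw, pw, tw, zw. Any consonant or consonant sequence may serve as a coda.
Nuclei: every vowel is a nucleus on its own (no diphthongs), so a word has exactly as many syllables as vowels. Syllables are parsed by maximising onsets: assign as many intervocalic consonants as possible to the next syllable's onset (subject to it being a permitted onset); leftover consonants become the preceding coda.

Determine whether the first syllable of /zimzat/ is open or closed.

closed

Nuclei (vowels): i, a → 2 syllables.
σ1/σ2 boundary: /mz/; trying suffixes from longest down, /z/ is the first permitted one, so coda /m/ | onset /z/.
So the parse is zim.zat.
Syllable 1 is /zim/ with coda /m/, so it is closed.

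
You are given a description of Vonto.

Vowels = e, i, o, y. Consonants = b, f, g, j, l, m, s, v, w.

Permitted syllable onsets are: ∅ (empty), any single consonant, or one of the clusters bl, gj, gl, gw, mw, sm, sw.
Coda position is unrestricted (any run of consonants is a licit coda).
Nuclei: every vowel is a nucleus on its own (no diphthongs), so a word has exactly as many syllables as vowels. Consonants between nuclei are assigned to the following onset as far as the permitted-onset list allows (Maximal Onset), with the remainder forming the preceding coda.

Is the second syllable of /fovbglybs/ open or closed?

closed

The vowels are o, y — 2 nuclei, so 2 syllables.
V1 /o/ – V2 /y/: /vbgl/ splits as /vb/ + /gl/ (/gl/ is the longest suffix that is a licit onset).
Putting it together: fovb.glybs.
Syllable 2 is /glybs/ with coda /bs/, so it is closed.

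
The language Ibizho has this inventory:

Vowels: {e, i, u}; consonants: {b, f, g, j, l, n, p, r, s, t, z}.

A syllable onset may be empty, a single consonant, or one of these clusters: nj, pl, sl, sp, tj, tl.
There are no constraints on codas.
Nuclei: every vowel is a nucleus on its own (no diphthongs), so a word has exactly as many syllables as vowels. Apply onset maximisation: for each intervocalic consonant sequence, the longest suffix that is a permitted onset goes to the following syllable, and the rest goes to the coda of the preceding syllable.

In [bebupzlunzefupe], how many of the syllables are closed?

Nuclei (vowels): e, u, u, e, u, e → 6 syllables.
V1 /e/ – V2 /u/: /b/ → onset of the next syllable (single consonants are always licit onsets).
V2 /u/ – V3 /u/: /pzl/; trying suffixes from longest down, /l/ is the first permitted one, so coda /pz/ | onset /l/.
V3 /u/ – V4 /e/: /nz/; trying suffixes from longest down, /z/ is the first permitted one, so coda /n/ | onset /z/.
V4 /e/ – V5 /u/: /f/ → onset of the next syllable (single consonants are always licit onsets).
V5 /u/ – V6 /e/: /p/ → onset of the next syllable (single consonants are always licit onsets).
Result: be.bupz.lun.ze.fu.pe.
Classifying each syllable: /be/ (open), /bupz/ (closed), /lun/ (closed), /ze/ (open), /fu/ (open), /pe/ (open).
Closed syllables: 2.

2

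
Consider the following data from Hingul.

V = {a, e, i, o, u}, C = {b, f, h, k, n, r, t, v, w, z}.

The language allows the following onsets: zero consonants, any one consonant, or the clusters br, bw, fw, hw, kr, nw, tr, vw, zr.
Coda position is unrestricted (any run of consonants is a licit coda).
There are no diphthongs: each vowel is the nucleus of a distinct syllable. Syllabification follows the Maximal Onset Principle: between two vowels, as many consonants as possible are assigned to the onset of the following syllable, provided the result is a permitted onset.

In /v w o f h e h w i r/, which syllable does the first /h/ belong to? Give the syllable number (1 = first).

2

Nuclei (vowels): o, e, i → 3 syllables.
V1 /o/ – V2 /e/: /fh/ splits as /f/ + /h/ (/h/ is the longest suffix that is a licit onset).
V2 /e/ – V3 /i/: /hw/ — entire cluster is a permitted onset → onset /hw/, coda ∅.
So the parse is vwof.he.hwir.
The first /h/ is in the onset of syllable 2 (/he/).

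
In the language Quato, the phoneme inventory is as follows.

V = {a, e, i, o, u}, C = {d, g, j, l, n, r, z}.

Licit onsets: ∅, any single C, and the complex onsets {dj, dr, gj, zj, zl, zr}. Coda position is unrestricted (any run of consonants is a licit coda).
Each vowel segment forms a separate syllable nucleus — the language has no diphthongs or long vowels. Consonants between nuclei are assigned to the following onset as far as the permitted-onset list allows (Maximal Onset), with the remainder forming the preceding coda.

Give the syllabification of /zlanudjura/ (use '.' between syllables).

Nuclei (vowels): a, u, u, a → 4 syllables.
V1 /a/ – V2 /u/: just /n/ — single C goes to the following onset.
V2 /u/ – V3 /u/: cluster /dj/ — /dj/ is itself a permitted onset, so the whole cluster goes right; preceding coda = ∅.
V3 /u/ – V4 /a/: /r/ is a single consonant, so it becomes the next onset.

zla.nu.dju.ra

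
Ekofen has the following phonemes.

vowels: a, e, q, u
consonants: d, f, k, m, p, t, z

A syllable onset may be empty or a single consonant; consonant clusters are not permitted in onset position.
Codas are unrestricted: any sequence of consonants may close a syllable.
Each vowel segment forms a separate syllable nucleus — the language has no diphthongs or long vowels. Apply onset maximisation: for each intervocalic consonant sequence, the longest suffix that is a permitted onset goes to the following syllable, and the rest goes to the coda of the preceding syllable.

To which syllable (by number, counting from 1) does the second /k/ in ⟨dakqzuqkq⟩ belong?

5

Nuclei (vowels): a, q, u, q, q → 5 syllables.
Between /a/ (V1) and /q/ (V2): /k/ → onset of the next syllable (single consonants are always licit onsets).
Between /q/ (V2) and /u/ (V3): just /z/ — single C goes to the following onset.
Between /u/ (V3) and /q/ (V4): nothing intervenes; syllable break is V.V.
Between /q/ (V4) and /q/ (V5): /k/ → onset of the next syllable (single consonants are always licit onsets).
So the parse is da.kq.zu.q.kq.
The second /k/ is in the onset of syllable 5 (/kq/).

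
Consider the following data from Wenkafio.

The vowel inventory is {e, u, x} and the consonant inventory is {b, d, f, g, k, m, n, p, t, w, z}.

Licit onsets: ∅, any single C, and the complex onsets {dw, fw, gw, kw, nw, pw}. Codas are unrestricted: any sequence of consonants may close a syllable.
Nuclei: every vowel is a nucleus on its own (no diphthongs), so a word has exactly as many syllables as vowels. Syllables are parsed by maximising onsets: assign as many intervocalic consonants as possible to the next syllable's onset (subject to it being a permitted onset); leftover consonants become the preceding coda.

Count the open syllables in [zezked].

Nuclei (vowels): e, e → 2 syllables.
Between /e/ (V1) and /e/ (V2): cluster /zk/ — the longest permitted-onset suffix is /k/; onset = /k/, preceding coda = /z/.
Putting it together: zez.ked.
Classifying each syllable: /zez/ (closed), /ked/ (closed).
Open syllables: 0.

0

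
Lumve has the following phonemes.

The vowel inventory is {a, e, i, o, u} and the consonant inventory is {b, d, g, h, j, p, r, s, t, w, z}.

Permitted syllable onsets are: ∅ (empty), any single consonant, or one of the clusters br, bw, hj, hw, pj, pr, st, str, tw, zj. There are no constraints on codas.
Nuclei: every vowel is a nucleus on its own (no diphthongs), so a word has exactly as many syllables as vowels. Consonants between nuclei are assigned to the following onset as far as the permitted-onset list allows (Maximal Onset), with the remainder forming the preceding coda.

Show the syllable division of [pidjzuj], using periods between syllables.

The vowels are i, u — 2 nuclei, so 2 syllables.
V1 /i/ – V2 /u/: cluster /djz/ — the longest permitted-onset suffix is /z/; onset = /z/, preceding coda = /dj/.

pidj.zuj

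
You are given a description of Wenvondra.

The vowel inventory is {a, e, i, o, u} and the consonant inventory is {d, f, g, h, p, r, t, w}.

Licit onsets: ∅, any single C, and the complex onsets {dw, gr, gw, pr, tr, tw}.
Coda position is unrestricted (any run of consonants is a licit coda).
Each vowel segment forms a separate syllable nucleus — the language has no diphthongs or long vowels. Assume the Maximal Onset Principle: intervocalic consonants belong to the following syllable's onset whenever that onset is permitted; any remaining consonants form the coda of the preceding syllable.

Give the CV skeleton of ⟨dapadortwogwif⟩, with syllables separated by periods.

CV.CV.CVC.CCV.CCVC

Vowels present: a, a, o, o, i; each is a nucleus, giving 5 syllables.
Between /a/ (V1) and /a/ (V2): just /p/ — single C goes to the following onset.
Between /a/ (V2) and /o/ (V3): just /d/ — single C goes to the following onset.
Between /o/ (V3) and /o/ (V4): cluster /rtw/ — the longest permitted-onset suffix is /tw/; onset = /tw/, preceding coda = /r/.
Between /o/ (V4) and /i/ (V5): /gw/ — entire cluster is a permitted onset → onset /gw/, coda ∅.
Putting it together: da.pa.dor.two.gwif.
Mapping each syllable to C/V: /da/ → CV, /pa/ → CV, /dor/ → CVC, /two/ → CCV, /gwif/ → CCVC.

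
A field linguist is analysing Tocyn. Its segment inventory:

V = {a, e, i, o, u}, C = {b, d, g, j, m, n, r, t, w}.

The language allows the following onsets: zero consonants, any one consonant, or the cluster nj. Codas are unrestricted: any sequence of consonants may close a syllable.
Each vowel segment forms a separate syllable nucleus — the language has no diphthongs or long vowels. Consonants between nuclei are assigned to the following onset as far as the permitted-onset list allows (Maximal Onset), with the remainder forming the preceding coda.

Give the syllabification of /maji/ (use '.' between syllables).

The vowels are a, i — 2 nuclei, so 2 syllables.
σ1/σ2 boundary: /j/ → onset of the next syllable (single consonants are always licit onsets).

ma.ji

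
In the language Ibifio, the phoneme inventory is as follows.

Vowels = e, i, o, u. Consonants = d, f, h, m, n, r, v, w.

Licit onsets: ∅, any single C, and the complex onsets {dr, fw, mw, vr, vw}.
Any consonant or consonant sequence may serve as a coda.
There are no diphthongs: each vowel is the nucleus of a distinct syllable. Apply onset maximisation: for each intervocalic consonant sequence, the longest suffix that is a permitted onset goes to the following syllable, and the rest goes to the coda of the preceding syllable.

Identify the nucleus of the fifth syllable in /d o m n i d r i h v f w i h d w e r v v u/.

e

Nuclei (vowels): o, i, i, i, e, u → 6 syllables.
The fifth nucleus (vowel 5 from the left) is /e/.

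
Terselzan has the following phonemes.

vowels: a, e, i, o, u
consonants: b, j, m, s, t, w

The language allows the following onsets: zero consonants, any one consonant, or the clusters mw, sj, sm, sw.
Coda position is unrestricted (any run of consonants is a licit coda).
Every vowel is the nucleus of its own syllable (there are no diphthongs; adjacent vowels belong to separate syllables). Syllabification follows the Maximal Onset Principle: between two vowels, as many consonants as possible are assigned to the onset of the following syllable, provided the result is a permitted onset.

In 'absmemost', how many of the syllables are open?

Nuclei (vowels): a, e, o → 3 syllables.
V1 /a/ – V2 /e/: cluster /bsm/ — the longest permitted-onset suffix is /sm/; onset = /sm/, preceding coda = /b/.
V2 /e/ – V3 /o/: just /m/ — single C goes to the following onset.
So the parse is ab.sme.most.
Classifying each syllable: /ab/ (closed), /sme/ (open), /most/ (closed).
Open syllables: 1.

1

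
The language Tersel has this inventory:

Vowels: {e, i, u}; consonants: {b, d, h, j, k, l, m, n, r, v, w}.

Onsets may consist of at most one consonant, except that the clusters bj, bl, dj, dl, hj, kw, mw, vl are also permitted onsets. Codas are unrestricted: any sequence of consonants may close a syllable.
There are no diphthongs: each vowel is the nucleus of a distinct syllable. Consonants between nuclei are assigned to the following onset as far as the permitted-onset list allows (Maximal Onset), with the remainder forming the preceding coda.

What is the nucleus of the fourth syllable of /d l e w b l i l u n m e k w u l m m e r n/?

The vowels are e, i, u, e, u, e — 6 nuclei, so 6 syllables.
The fourth nucleus (vowel 4 from the left) is /e/.

e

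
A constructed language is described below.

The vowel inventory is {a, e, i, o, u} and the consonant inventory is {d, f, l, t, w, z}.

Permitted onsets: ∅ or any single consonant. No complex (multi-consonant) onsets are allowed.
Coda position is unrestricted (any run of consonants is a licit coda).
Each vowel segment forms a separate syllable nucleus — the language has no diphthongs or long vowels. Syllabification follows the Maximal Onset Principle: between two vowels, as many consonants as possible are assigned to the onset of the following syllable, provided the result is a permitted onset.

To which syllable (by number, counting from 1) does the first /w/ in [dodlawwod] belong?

Vowels present: o, a, o; each is a nucleus, giving 3 syllables.
V1 /o/ – V2 /a/: /dl/ splits as /d/ + /l/ (/l/ is the longest suffix that is a licit onset).
V2 /a/ – V3 /o/: cluster /ww/ — the longest permitted-onset suffix is /w/; onset = /w/, preceding coda = /w/.
Syllabification: dod.law.wod.
The first /w/ is in the coda of syllable 2 (/law/).

2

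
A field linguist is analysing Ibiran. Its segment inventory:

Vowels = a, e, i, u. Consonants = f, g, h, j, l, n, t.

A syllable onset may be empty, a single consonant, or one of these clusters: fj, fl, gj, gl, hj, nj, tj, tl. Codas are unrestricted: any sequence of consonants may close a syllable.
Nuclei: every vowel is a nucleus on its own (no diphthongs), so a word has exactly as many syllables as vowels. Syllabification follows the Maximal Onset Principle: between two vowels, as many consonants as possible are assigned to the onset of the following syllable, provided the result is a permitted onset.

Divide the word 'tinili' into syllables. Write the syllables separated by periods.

ti.ni.li

Vowels present: i, i, i; each is a nucleus, giving 3 syllables.
/i…i/ gap (V1→V2): /n/ → onset of the next syllable (single consonants are always licit onsets).
/i…i/ gap (V2→V3): just /l/ — single C goes to the following onset.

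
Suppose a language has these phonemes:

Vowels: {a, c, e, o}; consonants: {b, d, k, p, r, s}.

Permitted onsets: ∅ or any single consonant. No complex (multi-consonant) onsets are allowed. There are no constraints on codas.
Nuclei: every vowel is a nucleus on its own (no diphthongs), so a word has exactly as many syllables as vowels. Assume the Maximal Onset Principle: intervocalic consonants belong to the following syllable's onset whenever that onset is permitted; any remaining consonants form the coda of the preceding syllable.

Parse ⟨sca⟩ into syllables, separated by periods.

Nuclei (vowels): c, a → 2 syllables.
V1 /c/ – V2 /a/: nothing intervenes; syllable break is V.V.

sc.a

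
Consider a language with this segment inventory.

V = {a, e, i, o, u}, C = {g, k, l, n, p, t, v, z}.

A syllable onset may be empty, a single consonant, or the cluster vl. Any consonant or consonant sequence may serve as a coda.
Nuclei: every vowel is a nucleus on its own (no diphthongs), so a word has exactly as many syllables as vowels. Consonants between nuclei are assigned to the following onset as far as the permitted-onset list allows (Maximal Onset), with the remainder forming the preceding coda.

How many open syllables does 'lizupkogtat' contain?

1

Nuclei (vowels): i, u, o, a → 4 syllables.
V1 /i/ – V2 /u/: just /z/ — single C goes to the following onset.
V2 /u/ – V3 /o/: /pk/ splits as /p/ + /k/ (/k/ is the longest suffix that is a licit onset).
V3 /o/ – V4 /a/: cluster /gt/ — the longest permitted-onset suffix is /t/; onset = /t/, preceding coda = /g/.
So the parse is li.zup.kog.tat.
Classifying each syllable: /li/ (open), /zup/ (closed), /kog/ (closed), /tat/ (closed).
Open syllables: 1.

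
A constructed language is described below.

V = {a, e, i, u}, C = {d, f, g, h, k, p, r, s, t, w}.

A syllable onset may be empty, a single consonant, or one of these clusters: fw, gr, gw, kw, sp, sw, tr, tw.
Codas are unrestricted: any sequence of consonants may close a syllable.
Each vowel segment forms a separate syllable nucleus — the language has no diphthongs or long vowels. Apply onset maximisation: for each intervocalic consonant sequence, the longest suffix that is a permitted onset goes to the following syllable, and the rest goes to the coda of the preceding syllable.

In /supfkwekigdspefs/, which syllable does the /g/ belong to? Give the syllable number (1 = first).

Vowels present: u, e, i, e; each is a nucleus, giving 4 syllables.
V1 /u/ – V2 /e/: cluster /pfkw/ — the longest permitted-onset suffix is /kw/; onset = /kw/, preceding coda = /pf/.
V2 /e/ – V3 /i/: just /k/ — single C goes to the following onset.
V3 /i/ – V4 /e/: /gdsp/; trying suffixes from longest down, /sp/ is the first permitted one, so coda /gd/ | onset /sp/.
Syllabification: supf.kwe.kigd.spefs.
The /g/ is in the coda of syllable 3 (/kigd/).

3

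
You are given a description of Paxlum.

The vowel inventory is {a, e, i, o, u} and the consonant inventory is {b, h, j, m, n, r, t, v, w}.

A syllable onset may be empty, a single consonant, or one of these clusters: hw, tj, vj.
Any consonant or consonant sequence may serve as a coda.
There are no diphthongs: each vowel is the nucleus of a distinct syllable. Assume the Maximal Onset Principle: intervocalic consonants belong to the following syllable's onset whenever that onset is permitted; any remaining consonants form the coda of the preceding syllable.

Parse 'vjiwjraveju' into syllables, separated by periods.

vjiwj.ra.ve.ju

Nuclei (vowels): i, a, e, u → 4 syllables.
/i…a/ gap (V1→V2): /wjr/ — longest licit onset from the right is /r/, leaving /wj/ as coda.
/a…e/ gap (V2→V3): just /v/ — single C goes to the following onset.
/e…u/ gap (V3→V4): /j/ → onset of the next syllable (single consonants are always licit onsets).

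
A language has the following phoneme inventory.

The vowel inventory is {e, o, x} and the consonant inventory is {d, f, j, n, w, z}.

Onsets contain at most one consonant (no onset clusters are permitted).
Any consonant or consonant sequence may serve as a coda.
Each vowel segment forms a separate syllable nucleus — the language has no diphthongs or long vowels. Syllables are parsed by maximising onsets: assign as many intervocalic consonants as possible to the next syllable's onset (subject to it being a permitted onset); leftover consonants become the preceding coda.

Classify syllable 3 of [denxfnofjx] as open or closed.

closed

Vowels present: e, x, o, x; each is a nucleus, giving 4 syllables.
Between /e/ (V1) and /x/ (V2): just /n/ — single C goes to the following onset.
Between /x/ (V2) and /o/ (V3): /fn/; trying suffixes from longest down, /n/ is the first permitted one, so coda /f/ | onset /n/.
Between /o/ (V3) and /x/ (V4): /fj/ — longest licit onset from the right is /j/, leaving /f/ as coda.
Syllabification: de.nxf.nof.jx.
Syllable 3 is /nof/ with coda /f/, so it is closed.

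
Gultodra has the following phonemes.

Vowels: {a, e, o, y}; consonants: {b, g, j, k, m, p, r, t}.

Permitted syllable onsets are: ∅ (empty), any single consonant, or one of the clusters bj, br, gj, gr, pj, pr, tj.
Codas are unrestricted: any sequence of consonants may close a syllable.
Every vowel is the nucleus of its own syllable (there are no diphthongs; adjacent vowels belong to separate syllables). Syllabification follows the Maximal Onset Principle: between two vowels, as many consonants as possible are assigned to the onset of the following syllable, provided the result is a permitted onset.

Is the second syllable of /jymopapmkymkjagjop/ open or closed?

Nuclei (vowels): y, o, a, y, a, o → 6 syllables.
Between /y/ (V1) and /o/ (V2): /m/ → onset of the next syllable (single consonants are always licit onsets).
Between /o/ (V2) and /a/ (V3): /p/ is a single consonant, so it becomes the next onset.
Between /a/ (V3) and /y/ (V4): /pmk/ — longest licit onset from the right is /k/, leaving /pm/ as coda.
Between /y/ (V4) and /a/ (V5): /mkj/; trying suffixes from longest down, /j/ is the first permitted one, so coda /mk/ | onset /j/.
Between /a/ (V5) and /o/ (V6): cluster /gj/ — /gj/ is itself a permitted onset, so the whole cluster goes right; preceding coda = ∅.
Result: jy.mo.papm.kymk.ja.gjop.
Syllable 2 is /mo/; it ends in its nucleus with no coda, so it is open.

open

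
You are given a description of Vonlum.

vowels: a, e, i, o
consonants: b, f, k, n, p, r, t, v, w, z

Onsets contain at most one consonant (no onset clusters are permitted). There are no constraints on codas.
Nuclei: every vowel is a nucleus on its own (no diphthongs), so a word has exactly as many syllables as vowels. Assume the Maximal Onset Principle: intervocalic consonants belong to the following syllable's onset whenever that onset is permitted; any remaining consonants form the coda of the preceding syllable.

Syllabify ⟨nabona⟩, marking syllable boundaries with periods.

Vowels present: a, o, a; each is a nucleus, giving 3 syllables.
σ1/σ2 boundary: /b/ is a single consonant, so it becomes the next onset.
σ2/σ3 boundary: just /n/ — single C goes to the following onset.

na.bo.na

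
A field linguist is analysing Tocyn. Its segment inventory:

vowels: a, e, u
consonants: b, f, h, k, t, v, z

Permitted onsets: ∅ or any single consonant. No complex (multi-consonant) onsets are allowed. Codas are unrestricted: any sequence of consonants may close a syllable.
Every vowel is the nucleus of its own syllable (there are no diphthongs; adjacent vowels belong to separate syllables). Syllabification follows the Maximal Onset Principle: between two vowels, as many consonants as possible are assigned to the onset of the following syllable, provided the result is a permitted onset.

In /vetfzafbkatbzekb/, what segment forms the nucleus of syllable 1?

Vowels present: e, a, a, e; each is a nucleus, giving 4 syllables.
The first nucleus (vowel 1 from the left) is /e/.

e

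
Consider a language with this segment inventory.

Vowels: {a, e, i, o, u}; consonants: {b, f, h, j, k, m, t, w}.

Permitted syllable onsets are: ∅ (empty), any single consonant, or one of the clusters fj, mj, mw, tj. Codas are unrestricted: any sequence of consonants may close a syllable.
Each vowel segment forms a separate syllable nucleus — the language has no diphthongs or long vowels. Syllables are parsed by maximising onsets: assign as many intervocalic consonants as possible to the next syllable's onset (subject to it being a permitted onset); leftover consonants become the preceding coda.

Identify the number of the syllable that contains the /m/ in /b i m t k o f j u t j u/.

1

The vowels are i, o, u, u — 4 nuclei, so 4 syllables.
σ1/σ2 boundary: /mtk/; trying suffixes from longest down, /k/ is the first permitted one, so coda /mt/ | onset /k/.
σ2/σ3 boundary: /fj/ — entire cluster is a permitted onset → onset /fj/, coda ∅.
σ3/σ4 boundary: /tj/ — entire cluster is a permitted onset → onset /tj/, coda ∅.
Syllabification: bimt.ko.fju.tju.
The /m/ is in the coda of syllable 1 (/bimt/).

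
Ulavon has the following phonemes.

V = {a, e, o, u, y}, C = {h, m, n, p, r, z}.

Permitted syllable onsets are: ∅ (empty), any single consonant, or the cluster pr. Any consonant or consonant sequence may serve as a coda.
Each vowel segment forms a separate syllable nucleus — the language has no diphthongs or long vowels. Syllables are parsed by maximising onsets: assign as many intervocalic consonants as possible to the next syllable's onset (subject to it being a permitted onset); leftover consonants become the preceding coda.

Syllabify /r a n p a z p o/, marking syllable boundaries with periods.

Nuclei (vowels): a, a, o → 3 syllables.
σ1/σ2 boundary: cluster /np/ — the longest permitted-onset suffix is /p/; onset = /p/, preceding coda = /n/.
σ2/σ3 boundary: /zp/; trying suffixes from longest down, /p/ is the first permitted one, so coda /z/ | onset /p/.

ran.paz.po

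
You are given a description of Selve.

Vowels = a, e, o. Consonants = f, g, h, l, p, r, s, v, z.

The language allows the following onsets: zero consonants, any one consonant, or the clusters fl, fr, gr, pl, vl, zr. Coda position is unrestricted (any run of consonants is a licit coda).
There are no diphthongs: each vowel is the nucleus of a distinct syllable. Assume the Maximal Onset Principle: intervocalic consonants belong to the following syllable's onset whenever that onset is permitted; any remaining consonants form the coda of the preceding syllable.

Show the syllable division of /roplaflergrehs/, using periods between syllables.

Vowels present: o, a, e, e; each is a nucleus, giving 4 syllables.
Between /o/ (V1) and /a/ (V2): cluster /pl/ — /pl/ is itself a permitted onset, so the whole cluster goes right; preceding coda = ∅.
Between /a/ (V2) and /e/ (V3): cluster /fl/ — /fl/ is itself a permitted onset, so the whole cluster goes right; preceding coda = ∅.
Between /e/ (V3) and /e/ (V4): /rgr/; trying suffixes from longest down, /gr/ is the first permitted one, so coda /r/ | onset /gr/.

ro.pla.fler.grehs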